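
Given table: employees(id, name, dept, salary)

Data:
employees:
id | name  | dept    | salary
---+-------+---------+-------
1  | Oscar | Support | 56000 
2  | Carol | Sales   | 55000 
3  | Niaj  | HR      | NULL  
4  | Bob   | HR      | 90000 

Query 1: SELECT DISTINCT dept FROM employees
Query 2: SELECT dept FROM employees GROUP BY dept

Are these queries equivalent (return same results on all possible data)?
Yes, equivalent

Both queries return: [('HR',), ('Sales',), ('Support',)]

Reason: Both get unique depts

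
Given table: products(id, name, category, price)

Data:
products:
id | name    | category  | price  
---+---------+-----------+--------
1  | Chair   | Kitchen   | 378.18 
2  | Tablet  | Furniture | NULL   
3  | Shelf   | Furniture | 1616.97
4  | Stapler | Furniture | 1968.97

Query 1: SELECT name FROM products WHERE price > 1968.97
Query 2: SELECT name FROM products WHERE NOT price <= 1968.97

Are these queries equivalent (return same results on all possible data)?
Yes, equivalent

Both queries return: []

Reason: Both filter price > 1968.97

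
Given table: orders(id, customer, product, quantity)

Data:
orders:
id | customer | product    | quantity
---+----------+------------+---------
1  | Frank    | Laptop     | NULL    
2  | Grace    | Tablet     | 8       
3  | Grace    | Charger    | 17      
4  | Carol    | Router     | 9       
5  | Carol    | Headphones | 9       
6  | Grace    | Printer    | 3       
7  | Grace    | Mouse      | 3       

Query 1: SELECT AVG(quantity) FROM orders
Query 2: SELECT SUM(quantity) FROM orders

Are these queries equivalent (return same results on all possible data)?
No, not equivalent

Query 1 returns: [(8.166666666666666,)]
Query 2 returns: [(49,)]

Reason: AVG vs SUM give different aggregate values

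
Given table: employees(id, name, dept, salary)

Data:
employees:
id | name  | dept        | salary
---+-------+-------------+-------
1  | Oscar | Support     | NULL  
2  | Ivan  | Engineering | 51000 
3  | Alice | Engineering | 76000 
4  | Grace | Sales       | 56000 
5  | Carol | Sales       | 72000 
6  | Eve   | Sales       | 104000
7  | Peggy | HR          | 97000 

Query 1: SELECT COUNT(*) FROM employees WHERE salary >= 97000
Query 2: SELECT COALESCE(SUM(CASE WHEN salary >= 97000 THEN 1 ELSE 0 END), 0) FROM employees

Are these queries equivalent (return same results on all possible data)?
Yes, equivalent

Both queries return: [(2,)]

Reason: COUNT with WHERE vs conditional SUM (COALESCE handles empty-table NULL)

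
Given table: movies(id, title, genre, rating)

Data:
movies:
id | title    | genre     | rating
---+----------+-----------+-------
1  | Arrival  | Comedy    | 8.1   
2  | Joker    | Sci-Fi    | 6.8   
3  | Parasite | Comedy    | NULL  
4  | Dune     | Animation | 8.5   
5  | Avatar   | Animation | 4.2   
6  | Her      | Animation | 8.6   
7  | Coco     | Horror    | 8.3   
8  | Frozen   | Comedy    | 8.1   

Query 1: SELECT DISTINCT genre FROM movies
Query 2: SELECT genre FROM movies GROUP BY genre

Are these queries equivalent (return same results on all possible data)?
Yes, equivalent

Both queries return: [('Animation',), ('Comedy',), ('Horror',), ('Sci-Fi',)]

Reason: Both get unique genres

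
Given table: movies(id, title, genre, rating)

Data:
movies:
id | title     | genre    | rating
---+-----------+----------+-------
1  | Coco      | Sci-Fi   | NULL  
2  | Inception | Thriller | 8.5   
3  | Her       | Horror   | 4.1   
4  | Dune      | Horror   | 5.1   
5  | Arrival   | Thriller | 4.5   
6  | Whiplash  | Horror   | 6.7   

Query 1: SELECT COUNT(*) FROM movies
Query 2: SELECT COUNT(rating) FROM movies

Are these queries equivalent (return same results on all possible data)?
No, not equivalent

Query 1 returns: [(6,)]
Query 2 returns: [(5,)]

Reason: COUNT(*) includes NULLs, COUNT(column) excludes them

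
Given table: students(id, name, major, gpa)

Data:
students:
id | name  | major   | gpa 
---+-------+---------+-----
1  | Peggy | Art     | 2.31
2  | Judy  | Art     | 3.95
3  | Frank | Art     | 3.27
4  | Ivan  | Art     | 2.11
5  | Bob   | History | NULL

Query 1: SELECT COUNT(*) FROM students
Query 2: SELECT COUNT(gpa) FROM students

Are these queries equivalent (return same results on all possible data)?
No, not equivalent

Query 1 returns: [(5,)]
Query 2 returns: [(4,)]

Reason: COUNT(*) includes NULLs, COUNT(column) excludes them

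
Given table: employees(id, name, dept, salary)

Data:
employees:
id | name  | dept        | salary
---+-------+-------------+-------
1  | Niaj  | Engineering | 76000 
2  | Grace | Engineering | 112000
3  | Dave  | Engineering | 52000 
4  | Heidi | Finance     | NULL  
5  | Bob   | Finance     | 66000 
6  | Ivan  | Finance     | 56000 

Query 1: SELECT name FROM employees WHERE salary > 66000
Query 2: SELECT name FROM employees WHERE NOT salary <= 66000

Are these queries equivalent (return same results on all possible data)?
Yes, equivalent

Both queries return: [('Grace',), ('Niaj',)]

Reason: Both filter salary > 66000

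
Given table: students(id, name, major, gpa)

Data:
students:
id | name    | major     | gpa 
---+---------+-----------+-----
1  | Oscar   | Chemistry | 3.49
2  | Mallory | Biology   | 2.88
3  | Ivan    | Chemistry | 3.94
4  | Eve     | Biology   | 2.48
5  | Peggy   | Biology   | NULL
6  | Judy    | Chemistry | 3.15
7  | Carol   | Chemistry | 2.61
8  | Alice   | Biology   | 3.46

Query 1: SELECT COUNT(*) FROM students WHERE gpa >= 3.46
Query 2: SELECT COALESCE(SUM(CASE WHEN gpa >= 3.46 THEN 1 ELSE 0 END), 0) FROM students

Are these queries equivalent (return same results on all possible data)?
Yes, equivalent

Both queries return: [(3,)]

Reason: COUNT with WHERE vs conditional SUM (COALESCE handles empty-table NULL)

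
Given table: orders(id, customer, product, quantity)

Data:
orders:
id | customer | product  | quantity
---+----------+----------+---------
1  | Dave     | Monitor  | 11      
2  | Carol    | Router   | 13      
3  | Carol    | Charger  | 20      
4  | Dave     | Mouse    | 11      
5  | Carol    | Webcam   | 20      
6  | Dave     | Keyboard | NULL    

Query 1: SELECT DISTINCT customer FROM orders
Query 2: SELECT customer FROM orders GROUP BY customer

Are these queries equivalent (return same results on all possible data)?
Yes, equivalent

Both queries return: [('Carol',), ('Dave',)]

Reason: Both get unique customers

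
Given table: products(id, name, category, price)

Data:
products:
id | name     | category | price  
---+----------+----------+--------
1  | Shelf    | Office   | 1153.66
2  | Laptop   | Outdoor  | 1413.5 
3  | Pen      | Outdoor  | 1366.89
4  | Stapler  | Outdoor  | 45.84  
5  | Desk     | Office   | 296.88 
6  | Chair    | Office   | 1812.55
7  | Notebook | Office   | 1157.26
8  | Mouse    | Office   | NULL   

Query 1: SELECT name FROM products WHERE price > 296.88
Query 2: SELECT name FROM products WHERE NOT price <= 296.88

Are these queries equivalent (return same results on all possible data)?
Yes, equivalent

Both queries return: [('Chair',), ('Laptop',), ('Notebook',), ('Pen',), ('Shelf',)]

Reason: Both filter price > 296.88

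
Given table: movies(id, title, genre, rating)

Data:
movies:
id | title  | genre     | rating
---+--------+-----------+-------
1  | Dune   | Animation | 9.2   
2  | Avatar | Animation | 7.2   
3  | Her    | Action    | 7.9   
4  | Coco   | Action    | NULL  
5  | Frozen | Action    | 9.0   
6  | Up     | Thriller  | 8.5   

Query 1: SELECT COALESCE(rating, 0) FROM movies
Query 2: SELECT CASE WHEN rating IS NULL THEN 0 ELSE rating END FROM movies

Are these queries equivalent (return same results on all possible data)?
Yes, equivalent

Both queries return: [(0,), (7.2,), (7.9,), (8.5,), (9.0,), (9.2,)]

Reason: COALESCE vs CASE for NULL handling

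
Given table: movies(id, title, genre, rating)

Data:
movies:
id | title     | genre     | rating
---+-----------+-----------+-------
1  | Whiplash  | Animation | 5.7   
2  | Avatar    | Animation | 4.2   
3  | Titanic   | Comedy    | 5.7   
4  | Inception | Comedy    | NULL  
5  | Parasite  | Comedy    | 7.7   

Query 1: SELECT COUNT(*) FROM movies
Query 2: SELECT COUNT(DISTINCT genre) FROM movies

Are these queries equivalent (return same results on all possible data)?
No, not equivalent

Query 1 returns: [(5,)]
Query 2 returns: [(2,)]

Reason: COUNT(*) counts rows, COUNT(DISTINCT genre) counts unique genres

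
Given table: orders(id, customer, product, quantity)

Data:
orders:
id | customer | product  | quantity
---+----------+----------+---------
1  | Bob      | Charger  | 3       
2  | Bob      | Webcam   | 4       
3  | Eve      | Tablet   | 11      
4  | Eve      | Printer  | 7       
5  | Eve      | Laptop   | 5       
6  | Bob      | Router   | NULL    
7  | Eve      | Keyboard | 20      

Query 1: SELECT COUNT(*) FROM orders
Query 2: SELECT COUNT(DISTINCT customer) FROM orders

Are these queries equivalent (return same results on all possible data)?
No, not equivalent

Query 1 returns: [(7,)]
Query 2 returns: [(2,)]

Reason: COUNT(*) counts rows, COUNT(DISTINCT customer) counts unique customers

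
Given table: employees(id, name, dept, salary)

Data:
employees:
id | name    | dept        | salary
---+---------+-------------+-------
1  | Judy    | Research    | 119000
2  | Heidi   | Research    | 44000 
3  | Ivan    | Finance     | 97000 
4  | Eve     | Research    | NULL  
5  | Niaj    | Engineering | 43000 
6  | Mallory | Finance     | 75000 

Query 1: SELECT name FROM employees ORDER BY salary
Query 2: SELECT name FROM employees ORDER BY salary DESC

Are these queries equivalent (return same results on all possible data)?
No, not equivalent

Query 1 returns: [('Eve',), ('Niaj',), ('Heidi',), ('Mallory',), ('Ivan',), ('Judy',)]
Query 2 returns: [('Judy',), ('Ivan',), ('Mallory',), ('Heidi',), ('Niaj',), ('Eve',)]

Reason: ASC vs DESC gives opposite ordering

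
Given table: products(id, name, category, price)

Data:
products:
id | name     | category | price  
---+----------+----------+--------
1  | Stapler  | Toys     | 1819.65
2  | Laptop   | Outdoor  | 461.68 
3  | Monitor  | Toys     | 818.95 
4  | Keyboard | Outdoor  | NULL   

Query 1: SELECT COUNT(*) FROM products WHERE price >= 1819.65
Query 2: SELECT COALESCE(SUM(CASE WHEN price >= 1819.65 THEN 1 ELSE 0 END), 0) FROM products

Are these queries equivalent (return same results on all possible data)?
Yes, equivalent

Both queries return: [(1,)]

Reason: COUNT with WHERE vs conditional SUM (COALESCE handles empty-table NULL)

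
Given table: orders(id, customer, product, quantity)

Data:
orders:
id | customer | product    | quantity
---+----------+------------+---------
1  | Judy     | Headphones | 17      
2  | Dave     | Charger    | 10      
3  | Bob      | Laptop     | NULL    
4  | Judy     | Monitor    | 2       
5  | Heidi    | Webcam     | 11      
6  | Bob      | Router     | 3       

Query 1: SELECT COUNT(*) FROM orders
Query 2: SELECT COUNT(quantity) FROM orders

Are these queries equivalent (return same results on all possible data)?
No, not equivalent

Query 1 returns: [(6,)]
Query 2 returns: [(5,)]

Reason: COUNT(*) includes NULLs, COUNT(column) excludes them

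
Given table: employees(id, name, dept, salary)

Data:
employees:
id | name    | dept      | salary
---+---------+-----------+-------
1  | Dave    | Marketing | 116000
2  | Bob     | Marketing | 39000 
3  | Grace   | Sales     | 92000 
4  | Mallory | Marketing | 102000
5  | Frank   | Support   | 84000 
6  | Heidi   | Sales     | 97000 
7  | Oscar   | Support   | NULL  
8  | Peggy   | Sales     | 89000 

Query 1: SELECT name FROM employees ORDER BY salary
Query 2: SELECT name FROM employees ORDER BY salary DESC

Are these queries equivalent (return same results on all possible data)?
No, not equivalent

Query 1 returns: [('Oscar',), ('Bob',), ('Frank',), ('Peggy',), ('Grace',), ('Heidi',), ('Mallory',), ('Dave',)]
Query 2 returns: [('Dave',), ('Mallory',), ('Heidi',), ('Grace',), ('Peggy',), ('Frank',), ('Bob',), ('Oscar',)]

Reason: ASC vs DESC gives opposite ordering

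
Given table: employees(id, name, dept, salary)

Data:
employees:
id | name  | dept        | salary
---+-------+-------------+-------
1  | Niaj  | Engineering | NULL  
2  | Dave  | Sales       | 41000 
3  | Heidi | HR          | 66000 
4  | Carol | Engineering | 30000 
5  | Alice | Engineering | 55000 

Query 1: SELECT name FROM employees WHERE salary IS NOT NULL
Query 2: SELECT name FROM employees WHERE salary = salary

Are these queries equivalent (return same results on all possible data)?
Yes, equivalent

Both queries return: [('Alice',), ('Carol',), ('Dave',), ('Heidi',)]

Reason: IS NOT NULL vs self-equality (both exclude NULLs)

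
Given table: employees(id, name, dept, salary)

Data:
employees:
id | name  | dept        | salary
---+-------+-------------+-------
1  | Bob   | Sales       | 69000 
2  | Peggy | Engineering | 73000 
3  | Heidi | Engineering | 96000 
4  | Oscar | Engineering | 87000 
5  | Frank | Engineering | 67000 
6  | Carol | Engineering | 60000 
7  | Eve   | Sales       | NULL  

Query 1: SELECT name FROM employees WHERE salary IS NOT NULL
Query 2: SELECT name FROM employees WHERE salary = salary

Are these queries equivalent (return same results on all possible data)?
Yes, equivalent

Both queries return: [('Bob',), ('Carol',), ('Frank',), ('Heidi',), ('Oscar',), ('Peggy',)]

Reason: IS NOT NULL vs self-equality (both exclude NULLs)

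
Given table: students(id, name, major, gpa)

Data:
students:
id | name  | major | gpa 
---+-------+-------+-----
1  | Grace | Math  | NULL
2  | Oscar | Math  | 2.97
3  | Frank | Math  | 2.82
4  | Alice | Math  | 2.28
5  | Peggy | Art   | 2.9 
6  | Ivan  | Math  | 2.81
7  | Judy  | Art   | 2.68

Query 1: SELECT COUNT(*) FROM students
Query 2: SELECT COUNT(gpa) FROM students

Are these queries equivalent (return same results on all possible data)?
No, not equivalent

Query 1 returns: [(7,)]
Query 2 returns: [(6,)]

Reason: COUNT(*) includes NULLs, COUNT(column) excludes them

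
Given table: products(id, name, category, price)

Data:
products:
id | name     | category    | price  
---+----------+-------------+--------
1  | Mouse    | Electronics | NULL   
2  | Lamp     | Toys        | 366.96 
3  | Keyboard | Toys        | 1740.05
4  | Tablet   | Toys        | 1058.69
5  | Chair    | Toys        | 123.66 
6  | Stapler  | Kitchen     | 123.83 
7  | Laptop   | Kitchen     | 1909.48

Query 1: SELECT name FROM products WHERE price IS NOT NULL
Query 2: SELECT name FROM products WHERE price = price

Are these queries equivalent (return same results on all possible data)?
Yes, equivalent

Both queries return: [('Chair',), ('Keyboard',), ('Lamp',), ('Laptop',), ('Stapler',), ('Tablet',)]

Reason: IS NOT NULL vs self-equality (both exclude NULLs)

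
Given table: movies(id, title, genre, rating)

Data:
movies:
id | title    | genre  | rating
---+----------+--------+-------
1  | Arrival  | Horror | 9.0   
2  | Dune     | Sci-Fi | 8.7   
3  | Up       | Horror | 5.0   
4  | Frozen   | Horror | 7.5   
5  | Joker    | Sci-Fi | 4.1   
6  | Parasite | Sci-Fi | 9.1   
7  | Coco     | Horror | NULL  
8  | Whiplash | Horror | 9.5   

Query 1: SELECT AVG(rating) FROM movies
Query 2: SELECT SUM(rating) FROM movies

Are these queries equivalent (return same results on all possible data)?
No, not equivalent

Query 1 returns: [(7.557142857142857,)]
Query 2 returns: [(52.9,)]

Reason: AVG vs SUM give different aggregate values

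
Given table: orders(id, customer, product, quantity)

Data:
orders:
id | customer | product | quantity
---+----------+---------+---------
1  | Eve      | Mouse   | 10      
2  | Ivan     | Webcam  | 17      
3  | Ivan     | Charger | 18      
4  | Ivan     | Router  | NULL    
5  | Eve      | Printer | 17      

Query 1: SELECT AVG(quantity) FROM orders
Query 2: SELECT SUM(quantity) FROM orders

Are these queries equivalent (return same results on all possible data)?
No, not equivalent

Query 1 returns: [(15.5,)]
Query 2 returns: [(62,)]

Reason: AVG vs SUM give different aggregate values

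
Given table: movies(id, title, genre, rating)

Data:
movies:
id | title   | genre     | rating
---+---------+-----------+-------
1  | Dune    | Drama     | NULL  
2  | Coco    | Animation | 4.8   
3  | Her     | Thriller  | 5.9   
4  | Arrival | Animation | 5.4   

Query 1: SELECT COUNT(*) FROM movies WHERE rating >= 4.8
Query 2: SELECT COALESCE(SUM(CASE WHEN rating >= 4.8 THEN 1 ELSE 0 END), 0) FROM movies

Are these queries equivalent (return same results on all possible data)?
Yes, equivalent

Both queries return: [(3,)]

Reason: COUNT with WHERE vs conditional SUM (COALESCE handles empty-table NULL)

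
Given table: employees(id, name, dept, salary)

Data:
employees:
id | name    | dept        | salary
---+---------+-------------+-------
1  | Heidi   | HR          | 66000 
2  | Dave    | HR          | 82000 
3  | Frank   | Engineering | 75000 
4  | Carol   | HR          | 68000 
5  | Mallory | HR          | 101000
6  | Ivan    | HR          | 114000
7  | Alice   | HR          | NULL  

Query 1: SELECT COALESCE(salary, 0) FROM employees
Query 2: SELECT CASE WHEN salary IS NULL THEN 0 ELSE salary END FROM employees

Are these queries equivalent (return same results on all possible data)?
Yes, equivalent

Both queries return: [(0,), (66000,), (68000,), (75000,), (82000,), (101000,), (114000,)]

Reason: COALESCE vs CASE for NULL handling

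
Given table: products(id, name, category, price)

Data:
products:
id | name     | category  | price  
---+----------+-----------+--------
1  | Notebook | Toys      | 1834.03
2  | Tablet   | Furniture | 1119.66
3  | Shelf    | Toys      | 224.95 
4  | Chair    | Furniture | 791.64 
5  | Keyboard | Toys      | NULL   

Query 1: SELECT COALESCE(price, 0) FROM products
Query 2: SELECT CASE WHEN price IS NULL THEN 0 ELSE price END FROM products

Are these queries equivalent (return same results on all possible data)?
Yes, equivalent

Both queries return: [(0,), (224.95,), (791.64,), (1119.66,), (1834.03,)]

Reason: COALESCE vs CASE for NULL handling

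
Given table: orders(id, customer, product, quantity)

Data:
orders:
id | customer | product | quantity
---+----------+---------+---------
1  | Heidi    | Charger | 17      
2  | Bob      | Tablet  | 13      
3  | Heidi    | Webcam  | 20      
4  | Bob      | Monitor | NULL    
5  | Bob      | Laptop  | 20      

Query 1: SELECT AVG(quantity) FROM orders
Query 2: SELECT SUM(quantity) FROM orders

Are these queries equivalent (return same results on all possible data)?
No, not equivalent

Query 1 returns: [(17.5,)]
Query 2 returns: [(70,)]

Reason: AVG vs SUM give different aggregate values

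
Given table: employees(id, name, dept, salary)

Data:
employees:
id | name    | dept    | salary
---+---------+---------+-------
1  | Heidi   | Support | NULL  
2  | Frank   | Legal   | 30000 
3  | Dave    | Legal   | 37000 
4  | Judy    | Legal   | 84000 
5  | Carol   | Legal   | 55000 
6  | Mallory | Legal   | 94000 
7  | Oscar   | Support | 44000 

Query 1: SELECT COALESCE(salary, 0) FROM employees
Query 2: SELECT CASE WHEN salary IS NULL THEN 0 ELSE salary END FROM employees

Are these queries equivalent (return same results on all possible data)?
Yes, equivalent

Both queries return: [(0,), (30000,), (37000,), (44000,), (55000,), (84000,), (94000,)]

Reason: COALESCE vs CASE for NULL handling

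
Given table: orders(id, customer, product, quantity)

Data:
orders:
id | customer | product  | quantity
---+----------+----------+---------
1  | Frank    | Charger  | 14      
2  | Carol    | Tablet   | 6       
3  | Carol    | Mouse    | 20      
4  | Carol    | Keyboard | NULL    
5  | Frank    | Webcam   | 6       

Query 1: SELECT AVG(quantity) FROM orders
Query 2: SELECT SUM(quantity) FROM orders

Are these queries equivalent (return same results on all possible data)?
No, not equivalent

Query 1 returns: [(11.5,)]
Query 2 returns: [(46,)]

Reason: AVG vs SUM give different aggregate values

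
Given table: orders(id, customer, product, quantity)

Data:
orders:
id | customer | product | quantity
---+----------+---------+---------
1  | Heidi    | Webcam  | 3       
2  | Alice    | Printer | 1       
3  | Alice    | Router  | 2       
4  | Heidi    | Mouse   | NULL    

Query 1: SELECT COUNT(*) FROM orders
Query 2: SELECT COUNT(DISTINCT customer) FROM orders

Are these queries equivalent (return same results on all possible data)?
No, not equivalent

Query 1 returns: [(4,)]
Query 2 returns: [(2,)]

Reason: COUNT(*) counts rows, COUNT(DISTINCT customer) counts unique customers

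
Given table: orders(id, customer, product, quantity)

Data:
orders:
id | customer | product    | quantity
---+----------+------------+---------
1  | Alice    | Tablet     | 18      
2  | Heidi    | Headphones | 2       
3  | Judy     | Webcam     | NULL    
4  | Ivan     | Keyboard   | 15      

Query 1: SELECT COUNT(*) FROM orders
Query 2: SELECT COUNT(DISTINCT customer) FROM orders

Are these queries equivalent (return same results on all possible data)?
No, not equivalent

Query 1 returns: [(4,)]
Query 2 returns: [(4,)]

Reason: COUNT(*) counts rows, COUNT(DISTINCT customer) counts unique customers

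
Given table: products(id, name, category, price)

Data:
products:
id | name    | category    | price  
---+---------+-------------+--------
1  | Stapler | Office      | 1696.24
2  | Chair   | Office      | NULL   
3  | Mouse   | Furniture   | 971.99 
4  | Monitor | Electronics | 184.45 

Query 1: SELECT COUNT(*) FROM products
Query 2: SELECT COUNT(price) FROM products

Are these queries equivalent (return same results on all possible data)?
No, not equivalent

Query 1 returns: [(4,)]
Query 2 returns: [(3,)]

Reason: COUNT(*) includes NULLs, COUNT(column) excludes them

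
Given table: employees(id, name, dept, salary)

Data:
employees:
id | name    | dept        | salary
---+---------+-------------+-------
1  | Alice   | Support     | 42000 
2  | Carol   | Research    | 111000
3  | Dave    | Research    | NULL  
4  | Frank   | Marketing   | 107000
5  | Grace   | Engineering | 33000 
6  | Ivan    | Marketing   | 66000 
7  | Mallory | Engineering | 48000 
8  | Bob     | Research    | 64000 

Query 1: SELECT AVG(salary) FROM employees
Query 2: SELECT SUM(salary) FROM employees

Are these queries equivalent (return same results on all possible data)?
No, not equivalent

Query 1 returns: [(67285.71428571429,)]
Query 2 returns: [(471000,)]

Reason: AVG vs SUM give different aggregate values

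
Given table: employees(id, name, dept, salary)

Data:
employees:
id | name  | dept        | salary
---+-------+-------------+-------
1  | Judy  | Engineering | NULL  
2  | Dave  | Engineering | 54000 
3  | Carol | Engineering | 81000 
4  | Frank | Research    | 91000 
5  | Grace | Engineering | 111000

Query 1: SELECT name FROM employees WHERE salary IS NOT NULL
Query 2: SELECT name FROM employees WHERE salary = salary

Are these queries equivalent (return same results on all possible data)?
Yes, equivalent

Both queries return: [('Carol',), ('Dave',), ('Frank',), ('Grace',)]

Reason: IS NOT NULL vs self-equality (both exclude NULLs)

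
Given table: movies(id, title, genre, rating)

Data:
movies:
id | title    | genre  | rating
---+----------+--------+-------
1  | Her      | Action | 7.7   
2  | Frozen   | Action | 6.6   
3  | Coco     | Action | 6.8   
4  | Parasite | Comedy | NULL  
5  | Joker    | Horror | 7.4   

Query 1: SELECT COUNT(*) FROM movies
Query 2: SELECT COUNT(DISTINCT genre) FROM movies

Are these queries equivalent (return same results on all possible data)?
No, not equivalent

Query 1 returns: [(5,)]
Query 2 returns: [(3,)]

Reason: COUNT(*) counts rows, COUNT(DISTINCT genre) counts unique genres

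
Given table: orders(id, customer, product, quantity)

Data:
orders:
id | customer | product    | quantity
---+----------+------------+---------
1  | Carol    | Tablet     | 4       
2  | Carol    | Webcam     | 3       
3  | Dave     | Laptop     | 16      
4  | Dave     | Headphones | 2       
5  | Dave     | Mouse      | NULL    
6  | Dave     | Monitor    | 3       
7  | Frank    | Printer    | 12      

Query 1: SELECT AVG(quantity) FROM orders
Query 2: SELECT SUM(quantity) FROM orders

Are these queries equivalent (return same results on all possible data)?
No, not equivalent

Query 1 returns: [(6.666666666666667,)]
Query 2 returns: [(40,)]

Reason: AVG vs SUM give different aggregate values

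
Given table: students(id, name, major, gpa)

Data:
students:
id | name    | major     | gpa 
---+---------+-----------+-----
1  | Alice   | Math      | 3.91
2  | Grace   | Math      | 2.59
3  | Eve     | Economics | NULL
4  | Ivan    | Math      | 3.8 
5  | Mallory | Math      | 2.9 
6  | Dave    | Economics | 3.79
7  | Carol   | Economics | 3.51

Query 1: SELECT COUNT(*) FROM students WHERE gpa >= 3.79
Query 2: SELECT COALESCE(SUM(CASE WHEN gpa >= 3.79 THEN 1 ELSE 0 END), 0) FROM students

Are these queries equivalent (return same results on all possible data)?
Yes, equivalent

Both queries return: [(3,)]

Reason: COUNT with WHERE vs conditional SUM (COALESCE handles empty-table NULL)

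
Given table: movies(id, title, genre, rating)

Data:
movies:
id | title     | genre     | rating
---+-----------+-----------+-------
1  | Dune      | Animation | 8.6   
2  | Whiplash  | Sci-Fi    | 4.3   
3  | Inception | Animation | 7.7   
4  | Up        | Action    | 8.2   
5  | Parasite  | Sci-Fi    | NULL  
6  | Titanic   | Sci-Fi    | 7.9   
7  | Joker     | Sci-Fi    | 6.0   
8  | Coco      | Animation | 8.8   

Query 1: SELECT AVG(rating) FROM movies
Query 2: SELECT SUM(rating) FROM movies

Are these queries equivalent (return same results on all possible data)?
No, not equivalent

Query 1 returns: [(7.357142857142857,)]
Query 2 returns: [(51.5,)]

Reason: AVG vs SUM give different aggregate values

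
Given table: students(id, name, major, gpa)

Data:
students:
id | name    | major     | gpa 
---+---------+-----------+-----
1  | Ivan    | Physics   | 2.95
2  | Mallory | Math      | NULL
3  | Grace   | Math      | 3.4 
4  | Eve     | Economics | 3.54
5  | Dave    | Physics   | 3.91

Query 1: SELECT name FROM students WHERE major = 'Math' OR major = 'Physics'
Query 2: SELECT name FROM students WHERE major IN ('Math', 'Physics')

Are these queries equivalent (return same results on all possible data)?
Yes, equivalent

Both queries return: [('Dave',), ('Grace',), ('Ivan',), ('Mallory',)]

Reason: OR vs IN are equivalent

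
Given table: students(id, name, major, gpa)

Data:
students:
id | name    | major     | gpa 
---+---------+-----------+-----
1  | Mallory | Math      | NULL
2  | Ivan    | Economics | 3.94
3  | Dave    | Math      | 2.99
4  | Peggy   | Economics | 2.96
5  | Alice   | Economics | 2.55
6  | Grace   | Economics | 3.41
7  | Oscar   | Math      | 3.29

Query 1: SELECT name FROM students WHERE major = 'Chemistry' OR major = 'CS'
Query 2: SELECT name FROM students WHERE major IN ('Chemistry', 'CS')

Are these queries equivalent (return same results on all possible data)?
Yes, equivalent

Both queries return: []

Reason: OR vs IN are equivalent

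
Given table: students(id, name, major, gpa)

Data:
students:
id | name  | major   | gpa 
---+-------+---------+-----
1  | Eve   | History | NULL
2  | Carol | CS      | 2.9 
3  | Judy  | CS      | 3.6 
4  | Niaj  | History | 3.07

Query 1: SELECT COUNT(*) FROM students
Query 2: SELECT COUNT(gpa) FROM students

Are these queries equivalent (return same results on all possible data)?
No, not equivalent

Query 1 returns: [(4,)]
Query 2 returns: [(3,)]

Reason: COUNT(*) includes NULLs, COUNT(column) excludes them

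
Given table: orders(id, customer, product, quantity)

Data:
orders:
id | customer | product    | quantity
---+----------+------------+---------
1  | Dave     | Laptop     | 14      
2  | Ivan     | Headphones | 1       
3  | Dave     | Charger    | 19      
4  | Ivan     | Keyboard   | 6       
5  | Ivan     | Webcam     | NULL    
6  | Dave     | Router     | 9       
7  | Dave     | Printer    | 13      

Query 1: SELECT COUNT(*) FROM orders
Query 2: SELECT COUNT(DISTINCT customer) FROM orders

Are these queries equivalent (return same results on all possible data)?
No, not equivalent

Query 1 returns: [(7,)]
Query 2 returns: [(2,)]

Reason: COUNT(*) counts rows, COUNT(DISTINCT customer) counts unique customers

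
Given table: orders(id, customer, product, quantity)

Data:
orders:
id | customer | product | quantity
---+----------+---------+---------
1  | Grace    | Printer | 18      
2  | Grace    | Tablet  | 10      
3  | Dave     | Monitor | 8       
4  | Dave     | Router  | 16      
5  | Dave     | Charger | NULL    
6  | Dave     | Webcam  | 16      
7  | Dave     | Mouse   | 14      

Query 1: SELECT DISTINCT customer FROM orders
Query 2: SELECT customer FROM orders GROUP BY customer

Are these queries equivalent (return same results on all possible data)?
Yes, equivalent

Both queries return: [('Dave',), ('Grace',)]

Reason: Both get unique customers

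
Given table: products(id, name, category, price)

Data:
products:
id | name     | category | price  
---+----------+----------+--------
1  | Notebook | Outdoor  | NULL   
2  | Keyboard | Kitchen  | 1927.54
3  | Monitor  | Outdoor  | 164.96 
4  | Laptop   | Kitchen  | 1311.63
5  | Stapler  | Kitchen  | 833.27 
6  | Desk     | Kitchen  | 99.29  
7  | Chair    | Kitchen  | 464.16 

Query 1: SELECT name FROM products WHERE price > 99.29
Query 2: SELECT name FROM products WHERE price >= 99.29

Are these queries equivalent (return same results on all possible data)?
No, not equivalent

Query 1 returns: [('Keyboard',), ('Monitor',), ('Laptop',), ('Stapler',), ('Chair',)]
Query 2 returns: [('Keyboard',), ('Monitor',), ('Laptop',), ('Stapler',), ('Desk',), ('Chair',)]

Reason: > vs >= gives different results when price = 99.29 exists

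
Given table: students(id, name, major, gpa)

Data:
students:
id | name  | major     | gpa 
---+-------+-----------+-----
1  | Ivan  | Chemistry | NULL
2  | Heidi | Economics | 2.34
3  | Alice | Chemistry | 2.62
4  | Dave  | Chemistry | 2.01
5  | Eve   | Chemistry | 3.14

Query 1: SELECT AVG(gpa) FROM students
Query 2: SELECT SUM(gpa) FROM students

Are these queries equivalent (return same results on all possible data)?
No, not equivalent

Query 1 returns: [(2.5275,)]
Query 2 returns: [(10.11,)]

Reason: AVG vs SUM give different aggregate values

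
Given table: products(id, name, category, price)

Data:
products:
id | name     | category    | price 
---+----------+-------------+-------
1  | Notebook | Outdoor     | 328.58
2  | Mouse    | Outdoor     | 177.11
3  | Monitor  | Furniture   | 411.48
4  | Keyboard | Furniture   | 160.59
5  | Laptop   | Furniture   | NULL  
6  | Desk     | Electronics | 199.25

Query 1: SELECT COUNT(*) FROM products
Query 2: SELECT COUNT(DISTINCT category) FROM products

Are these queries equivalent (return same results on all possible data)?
No, not equivalent

Query 1 returns: [(6,)]
Query 2 returns: [(3,)]

Reason: COUNT(*) counts rows, COUNT(DISTINCT category) counts unique categorys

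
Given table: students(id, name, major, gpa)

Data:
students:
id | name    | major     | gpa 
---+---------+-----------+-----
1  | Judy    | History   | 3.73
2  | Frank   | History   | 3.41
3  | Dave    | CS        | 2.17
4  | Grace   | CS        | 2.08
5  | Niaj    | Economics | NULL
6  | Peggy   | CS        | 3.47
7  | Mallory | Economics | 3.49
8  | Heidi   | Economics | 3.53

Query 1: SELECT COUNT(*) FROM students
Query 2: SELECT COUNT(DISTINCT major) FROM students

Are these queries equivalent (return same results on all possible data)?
No, not equivalent

Query 1 returns: [(8,)]
Query 2 returns: [(3,)]

Reason: COUNT(*) counts rows, COUNT(DISTINCT major) counts unique majors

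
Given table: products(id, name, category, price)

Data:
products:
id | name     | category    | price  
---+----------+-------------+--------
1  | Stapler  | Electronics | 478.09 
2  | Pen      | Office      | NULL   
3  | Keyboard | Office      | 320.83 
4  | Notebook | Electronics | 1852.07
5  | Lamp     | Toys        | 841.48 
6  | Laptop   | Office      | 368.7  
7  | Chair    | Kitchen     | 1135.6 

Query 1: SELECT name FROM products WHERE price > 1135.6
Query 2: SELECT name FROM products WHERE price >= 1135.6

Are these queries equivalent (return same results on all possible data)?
No, not equivalent

Query 1 returns: [('Notebook',)]
Query 2 returns: [('Notebook',), ('Chair',)]

Reason: > vs >= gives different results when price = 1135.6 exists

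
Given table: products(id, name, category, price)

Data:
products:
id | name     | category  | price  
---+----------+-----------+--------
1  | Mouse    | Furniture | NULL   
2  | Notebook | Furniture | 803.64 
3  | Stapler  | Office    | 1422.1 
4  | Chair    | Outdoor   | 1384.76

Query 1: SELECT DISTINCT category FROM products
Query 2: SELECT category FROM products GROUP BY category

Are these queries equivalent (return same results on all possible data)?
Yes, equivalent

Both queries return: [('Furniture',), ('Office',), ('Outdoor',)]

Reason: Both get unique categorys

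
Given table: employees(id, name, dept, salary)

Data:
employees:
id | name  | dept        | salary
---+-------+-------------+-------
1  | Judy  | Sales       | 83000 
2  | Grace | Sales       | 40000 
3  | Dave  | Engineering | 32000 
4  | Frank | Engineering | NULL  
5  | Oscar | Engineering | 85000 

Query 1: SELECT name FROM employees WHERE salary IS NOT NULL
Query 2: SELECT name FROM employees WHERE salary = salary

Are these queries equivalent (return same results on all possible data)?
Yes, equivalent

Both queries return: [('Dave',), ('Grace',), ('Judy',), ('Oscar',)]

Reason: IS NOT NULL vs self-equality (both exclude NULLs)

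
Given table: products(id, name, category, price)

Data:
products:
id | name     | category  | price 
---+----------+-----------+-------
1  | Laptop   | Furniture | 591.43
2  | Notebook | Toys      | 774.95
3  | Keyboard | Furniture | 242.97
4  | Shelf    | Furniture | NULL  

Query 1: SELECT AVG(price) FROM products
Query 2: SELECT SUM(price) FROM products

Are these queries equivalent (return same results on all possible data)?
No, not equivalent

Query 1 returns: [(536.4499999999999,)]
Query 2 returns: [(1609.35,)]

Reason: AVG vs SUM give different aggregate values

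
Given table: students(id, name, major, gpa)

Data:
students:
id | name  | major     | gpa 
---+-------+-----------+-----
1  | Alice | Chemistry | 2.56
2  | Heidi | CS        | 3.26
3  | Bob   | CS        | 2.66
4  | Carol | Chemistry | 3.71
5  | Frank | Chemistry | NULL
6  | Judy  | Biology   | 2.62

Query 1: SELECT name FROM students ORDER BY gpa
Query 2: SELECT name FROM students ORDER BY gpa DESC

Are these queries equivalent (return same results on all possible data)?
No, not equivalent

Query 1 returns: [('Frank',), ('Alice',), ('Judy',), ('Bob',), ('Heidi',), ('Carol',)]
Query 2 returns: [('Carol',), ('Heidi',), ('Bob',), ('Judy',), ('Alice',), ('Frank',)]

Reason: ASC vs DESC gives opposite ordering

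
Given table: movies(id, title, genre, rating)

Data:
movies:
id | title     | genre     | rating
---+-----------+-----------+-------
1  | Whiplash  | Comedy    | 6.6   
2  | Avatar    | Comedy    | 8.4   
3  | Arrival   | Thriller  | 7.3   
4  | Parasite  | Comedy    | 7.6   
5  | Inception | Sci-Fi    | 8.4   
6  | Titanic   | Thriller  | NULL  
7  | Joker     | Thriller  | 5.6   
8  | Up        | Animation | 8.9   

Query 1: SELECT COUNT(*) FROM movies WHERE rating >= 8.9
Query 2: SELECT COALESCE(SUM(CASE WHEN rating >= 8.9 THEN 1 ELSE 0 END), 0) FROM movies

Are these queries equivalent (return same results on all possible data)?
Yes, equivalent

Both queries return: [(1,)]

Reason: COUNT with WHERE vs conditional SUM (COALESCE handles empty-table NULL)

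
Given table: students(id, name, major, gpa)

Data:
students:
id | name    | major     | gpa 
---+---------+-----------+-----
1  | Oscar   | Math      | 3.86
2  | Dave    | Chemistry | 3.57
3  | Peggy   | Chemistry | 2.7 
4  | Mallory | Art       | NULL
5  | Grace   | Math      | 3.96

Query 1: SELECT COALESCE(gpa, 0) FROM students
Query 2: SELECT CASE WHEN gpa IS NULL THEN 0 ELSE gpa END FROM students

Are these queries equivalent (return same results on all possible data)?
Yes, equivalent

Both queries return: [(0,), (2.7,), (3.57,), (3.86,), (3.96,)]

Reason: COALESCE vs CASE for NULL handling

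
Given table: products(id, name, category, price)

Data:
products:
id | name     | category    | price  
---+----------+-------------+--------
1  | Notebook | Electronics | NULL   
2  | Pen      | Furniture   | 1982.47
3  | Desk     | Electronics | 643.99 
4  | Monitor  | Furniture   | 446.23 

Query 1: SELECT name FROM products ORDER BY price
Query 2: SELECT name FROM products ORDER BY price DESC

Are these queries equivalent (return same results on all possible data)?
No, not equivalent

Query 1 returns: [('Notebook',), ('Monitor',), ('Desk',), ('Pen',)]
Query 2 returns: [('Pen',), ('Desk',), ('Monitor',), ('Notebook',)]

Reason: ASC vs DESC gives opposite ordering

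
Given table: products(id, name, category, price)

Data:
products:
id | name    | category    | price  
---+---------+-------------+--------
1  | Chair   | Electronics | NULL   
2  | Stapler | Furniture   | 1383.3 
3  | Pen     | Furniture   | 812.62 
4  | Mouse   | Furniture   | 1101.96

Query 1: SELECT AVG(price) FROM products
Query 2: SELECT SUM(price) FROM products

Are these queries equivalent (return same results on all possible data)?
No, not equivalent

Query 1 returns: [(1099.2933333333333,)]
Query 2 returns: [(3297.88,)]

Reason: AVG vs SUM give different aggregate values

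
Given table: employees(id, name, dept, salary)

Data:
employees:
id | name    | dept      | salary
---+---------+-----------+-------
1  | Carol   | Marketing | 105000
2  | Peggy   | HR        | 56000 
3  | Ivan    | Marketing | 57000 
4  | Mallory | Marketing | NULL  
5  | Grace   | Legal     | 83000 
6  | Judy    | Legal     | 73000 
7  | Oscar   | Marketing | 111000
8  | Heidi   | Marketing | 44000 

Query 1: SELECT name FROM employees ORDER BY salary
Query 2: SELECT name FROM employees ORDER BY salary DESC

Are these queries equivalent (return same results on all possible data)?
No, not equivalent

Query 1 returns: [('Mallory',), ('Heidi',), ('Peggy',), ('Ivan',), ('Judy',), ('Grace',), ('Carol',), ('Oscar',)]
Query 2 returns: [('Oscar',), ('Carol',), ('Grace',), ('Judy',), ('Ivan',), ('Peggy',), ('Heidi',), ('Mallory',)]

Reason: ASC vs DESC gives opposite ordering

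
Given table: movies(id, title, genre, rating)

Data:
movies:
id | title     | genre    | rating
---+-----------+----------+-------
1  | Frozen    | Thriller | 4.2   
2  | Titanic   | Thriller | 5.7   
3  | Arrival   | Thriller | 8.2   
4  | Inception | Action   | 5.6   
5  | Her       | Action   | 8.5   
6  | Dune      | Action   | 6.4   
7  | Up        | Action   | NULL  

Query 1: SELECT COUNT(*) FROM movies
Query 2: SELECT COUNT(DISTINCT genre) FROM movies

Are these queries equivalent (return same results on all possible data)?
No, not equivalent

Query 1 returns: [(7,)]
Query 2 returns: [(2,)]

Reason: COUNT(*) counts rows, COUNT(DISTINCT genre) counts unique genres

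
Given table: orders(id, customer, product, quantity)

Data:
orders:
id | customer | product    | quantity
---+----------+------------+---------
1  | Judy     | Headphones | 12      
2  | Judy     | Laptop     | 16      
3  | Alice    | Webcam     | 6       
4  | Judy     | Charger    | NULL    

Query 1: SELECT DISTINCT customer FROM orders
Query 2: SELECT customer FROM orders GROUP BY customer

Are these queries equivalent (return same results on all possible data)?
Yes, equivalent

Both queries return: [('Alice',), ('Judy',)]

Reason: Both get unique customers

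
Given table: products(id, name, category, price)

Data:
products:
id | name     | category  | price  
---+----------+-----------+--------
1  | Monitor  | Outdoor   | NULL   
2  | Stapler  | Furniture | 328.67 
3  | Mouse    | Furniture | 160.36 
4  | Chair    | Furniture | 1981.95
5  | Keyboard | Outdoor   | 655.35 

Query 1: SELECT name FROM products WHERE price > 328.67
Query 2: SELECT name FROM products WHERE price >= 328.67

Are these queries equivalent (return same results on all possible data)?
No, not equivalent

Query 1 returns: [('Chair',), ('Keyboard',)]
Query 2 returns: [('Stapler',), ('Chair',), ('Keyboard',)]

Reason: > vs >= gives different results when price = 328.67 exists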